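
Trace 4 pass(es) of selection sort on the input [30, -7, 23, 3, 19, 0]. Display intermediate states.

Pass 1: Select minimum -7 at index 1, swap -> [-7, 30, 23, 3, 19, 0]
Pass 2: Select minimum 0 at index 5, swap -> [-7, 0, 23, 3, 19, 30]
Pass 3: Select minimum 3 at index 3, swap -> [-7, 0, 3, 23, 19, 30]
Pass 4: Select minimum 19 at index 4, swap -> [-7, 0, 3, 19, 23, 30]


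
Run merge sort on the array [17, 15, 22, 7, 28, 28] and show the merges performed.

Divide and conquer:
  Merge [15] + [22] -> [15, 22]
  Merge [17] + [15, 22] -> [15, 17, 22]
  Merge [28] + [28] -> [28, 28]
  Merge [7] + [28, 28] -> [7, 28, 28]
  Merge [15, 17, 22] + [7, 28, 28] -> [7, 15, 17, 22, 28, 28]


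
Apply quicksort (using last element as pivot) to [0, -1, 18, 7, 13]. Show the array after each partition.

Partition 1: pivot=13 at index 3 -> [0, -1, 7, 13, 18]
Partition 2: pivot=7 at index 2 -> [0, -1, 7, 13, 18]
Partition 3: pivot=-1 at index 0 -> [-1, 0, 7, 13, 18]


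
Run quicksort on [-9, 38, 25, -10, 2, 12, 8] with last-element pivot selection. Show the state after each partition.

Partition 1: pivot=8 at index 3 -> [-9, -10, 2, 8, 25, 12, 38]
Partition 2: pivot=2 at index 2 -> [-9, -10, 2, 8, 25, 12, 38]
Partition 3: pivot=-10 at index 0 -> [-10, -9, 2, 8, 25, 12, 38]
Partition 4: pivot=38 at index 6 -> [-10, -9, 2, 8, 25, 12, 38]
Partition 5: pivot=12 at index 4 -> [-10, -9, 2, 8, 12, 25, 38]


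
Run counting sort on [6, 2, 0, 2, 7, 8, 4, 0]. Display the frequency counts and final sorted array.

Count array: [2, 0, 2, 0, 1, 0, 1, 1, 1]
(count[i] = number of elements equal to i)
Cumulative count: [2, 2, 4, 4, 5, 5, 6, 7, 8]
Sorted: [0, 0, 2, 2, 4, 6, 7, 8]


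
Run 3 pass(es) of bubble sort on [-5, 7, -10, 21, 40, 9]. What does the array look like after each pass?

After pass 1: [-5, -10, 7, 21, 9, 40] (2 swaps)
After pass 2: [-10, -5, 7, 9, 21, 40] (2 swaps)
After pass 3: [-10, -5, 7, 9, 21, 40] (0 swaps)
Total swaps: 4


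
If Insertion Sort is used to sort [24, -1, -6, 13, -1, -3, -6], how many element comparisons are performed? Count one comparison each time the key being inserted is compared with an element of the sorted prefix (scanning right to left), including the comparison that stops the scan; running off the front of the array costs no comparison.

Insert -1: 24 > -1 (shift), reached front = 1 comparison(s) -> [-1, 24, -6, 13, -1, -3, -6]
Insert -6: 24 > -6 (shift), -1 > -6 (shift), reached front = 2 comparison(s) -> [-6, -1, 24, 13, -1, -3, -6]
Insert 13: 24 > 13 (shift), -1 <= 13 (stop) = 2 comparison(s) -> [-6, -1, 13, 24, -1, -3, -6]
Insert -1: 24 > -1 (shift), 13 > -1 (shift), -1 <= -1 (stop) = 3 comparison(s) -> [-6, -1, -1, 13, 24, -3, -6]
Insert -3: 24 > -3 (shift), 13 > -3 (shift), -1 > -3 (shift), -1 > -3 (shift), -6 <= -3 (stop) = 5 comparison(s) -> [-6, -3, -1, -1, 13, 24, -6]
Insert -6: 24 > -6 (shift), 13 > -6 (shift), -1 > -6 (shift), -1 > -6 (shift), -3 > -6 (shift), -6 <= -6 (stop) = 6 comparison(s) -> [-6, -6, -3, -1, -1, 13, 24]
Total comparisons: 1 + 2 + 2 + 3 + 5 + 6 = 19


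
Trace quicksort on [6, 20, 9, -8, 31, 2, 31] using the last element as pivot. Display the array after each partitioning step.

Partition 1: pivot=31 at index 6 -> [6, 20, 9, -8, 31, 2, 31]
Partition 2: pivot=2 at index 1 -> [-8, 2, 9, 6, 31, 20, 31]
Partition 3: pivot=20 at index 4 -> [-8, 2, 9, 6, 20, 31, 31]
Partition 4: pivot=6 at index 2 -> [-8, 2, 6, 9, 20, 31, 31]


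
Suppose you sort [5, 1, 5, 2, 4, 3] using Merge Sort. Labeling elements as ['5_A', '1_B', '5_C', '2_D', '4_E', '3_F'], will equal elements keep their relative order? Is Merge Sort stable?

Trace Merge Sort on the labeled array (the key is the number; the letter only tracks identity):
  Merge [1_B] + [5_C] -> [1_B, 5_C]
  Merge [5_A] + [1_B, 5_C] -> [1_B, 5_A, 5_C]
  Merge [4_E] + [3_F] -> [3_F, 4_E]
  Merge [2_D] + [3_F, 4_E] -> [2_D, 3_F, 4_E]
  Merge [1_B, 5_A, 5_C] + [2_D, 3_F, 4_E] -> [1_B, 2_D, 3_F, 4_E, 5_A, 5_C]
Final order: [1_B, 2_D, 3_F, 4_E, 5_A, 5_C]
Equal keys:
  value 5: originally 5_A, 5_C; after sorting 5_A, 5_C -> order preserved
All equal keys kept their original relative order. Merge Sort is stable: when the heads of the two halves are equal the merge takes from the left half first.
Answer: Stable


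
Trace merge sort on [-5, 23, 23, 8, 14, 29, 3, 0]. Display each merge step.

Divide and conquer:
  Merge [-5] + [23] -> [-5, 23]
  Merge [23] + [8] -> [8, 23]
  Merge [-5, 23] + [8, 23] -> [-5, 8, 23, 23]
  Merge [14] + [29] -> [14, 29]
  Merge [3] + [0] -> [0, 3]
  Merge [14, 29] + [0, 3] -> [0, 3, 14, 29]
  Merge [-5, 8, 23, 23] + [0, 3, 14, 29] -> [-5, 0, 3, 8, 14, 23, 23, 29]


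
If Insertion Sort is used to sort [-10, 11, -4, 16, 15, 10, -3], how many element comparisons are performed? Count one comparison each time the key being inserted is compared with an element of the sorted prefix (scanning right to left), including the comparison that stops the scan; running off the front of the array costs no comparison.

Insert 11: -10 <= 11 (stop) = 1 comparison(s) -> [-10, 11, -4, 16, 15, 10, -3]
Insert -4: 11 > -4 (shift), -10 <= -4 (stop) = 2 comparison(s) -> [-10, -4, 11, 16, 15, 10, -3]
Insert 16: 11 <= 16 (stop) = 1 comparison(s) -> [-10, -4, 11, 16, 15, 10, -3]
Insert 15: 16 > 15 (shift), 11 <= 15 (stop) = 2 comparison(s) -> [-10, -4, 11, 15, 16, 10, -3]
Insert 10: 16 > 10 (shift), 15 > 10 (shift), 11 > 10 (shift), -4 <= 10 (stop) = 4 comparison(s) -> [-10, -4, 10, 11, 15, 16, -3]
Insert -3: 16 > -3 (shift), 15 > -3 (shift), 11 > -3 (shift), 10 > -3 (shift), -4 <= -3 (stop) = 5 comparison(s) -> [-10, -4, -3, 10, 11, 15, 16]
Total comparisons: 1 + 2 + 1 + 2 + 4 + 5 = 15


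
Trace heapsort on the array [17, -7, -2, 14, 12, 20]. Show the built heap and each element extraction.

Build heap: [20, 14, 17, -7, 12, -2]
Extract 20: [17, 14, -2, -7, 12, 20]
Extract 17: [14, 12, -2, -7, 17, 20]
Extract 14: [12, -7, -2, 14, 17, 20]
Extract 12: [-2, -7, 12, 14, 17, 20]
Extract -2: [-7, -2, 12, 14, 17, 20]


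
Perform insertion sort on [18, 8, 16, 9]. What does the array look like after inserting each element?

First element 18 is already 'sorted'
Insert 8: shifted 1 elements -> [8, 18, 16, 9]
Insert 16: shifted 1 elements -> [8, 16, 18, 9]
Insert 9: shifted 2 elements -> [8, 9, 16, 18]


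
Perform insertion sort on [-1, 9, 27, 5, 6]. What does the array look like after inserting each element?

First element -1 is already 'sorted'
Insert 9: shifted 0 elements -> [-1, 9, 27, 5, 6]
Insert 27: shifted 0 elements -> [-1, 9, 27, 5, 6]
Insert 5: shifted 2 elements -> [-1, 5, 9, 27, 6]
Insert 6: shifted 2 elements -> [-1, 5, 6, 9, 27]


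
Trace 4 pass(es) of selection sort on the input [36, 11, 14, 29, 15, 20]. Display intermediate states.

Pass 1: Select minimum 11 at index 1, swap -> [11, 36, 14, 29, 15, 20]
Pass 2: Select minimum 14 at index 2, swap -> [11, 14, 36, 29, 15, 20]
Pass 3: Select minimum 15 at index 4, swap -> [11, 14, 15, 29, 36, 20]
Pass 4: Select minimum 20 at index 5, swap -> [11, 14, 15, 20, 36, 29]


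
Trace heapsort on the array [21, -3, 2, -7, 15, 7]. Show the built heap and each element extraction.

Build heap: [21, 15, 7, -7, -3, 2]
Extract 21: [15, 2, 7, -7, -3, 21]
Extract 15: [7, 2, -3, -7, 15, 21]
Extract 7: [2, -7, -3, 7, 15, 21]
Extract 2: [-3, -7, 2, 7, 15, 21]
Extract -3: [-7, -3, 2, 7, 15, 21]


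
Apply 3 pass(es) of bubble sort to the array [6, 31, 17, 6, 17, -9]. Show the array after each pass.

After pass 1: [6, 17, 6, 17, -9, 31] (4 swaps)
After pass 2: [6, 6, 17, -9, 17, 31] (2 swaps)
After pass 3: [6, 6, -9, 17, 17, 31] (1 swaps)
Total swaps: 7


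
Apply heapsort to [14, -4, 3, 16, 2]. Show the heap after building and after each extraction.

Build heap: [16, 14, 3, -4, 2]
Extract 16: [14, 2, 3, -4, 16]
Extract 14: [3, 2, -4, 14, 16]
Extract 3: [2, -4, 3, 14, 16]
Extract 2: [-4, 2, 3, 14, 16]


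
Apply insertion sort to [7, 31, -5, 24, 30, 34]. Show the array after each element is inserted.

First element 7 is already 'sorted'
Insert 31: shifted 0 elements -> [7, 31, -5, 24, 30, 34]
Insert -5: shifted 2 elements -> [-5, 7, 31, 24, 30, 34]
Insert 24: shifted 1 elements -> [-5, 7, 24, 31, 30, 34]
Insert 30: shifted 1 elements -> [-5, 7, 24, 30, 31, 34]
Insert 34: shifted 0 elements -> [-5, 7, 24, 30, 31, 34]


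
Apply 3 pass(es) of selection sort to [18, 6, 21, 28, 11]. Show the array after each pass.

Pass 1: Select minimum 6 at index 1, swap -> [6, 18, 21, 28, 11]
Pass 2: Select minimum 11 at index 4, swap -> [6, 11, 21, 28, 18]
Pass 3: Select minimum 18 at index 4, swap -> [6, 11, 18, 28, 21]


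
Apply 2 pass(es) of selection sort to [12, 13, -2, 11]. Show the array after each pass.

Pass 1: Select minimum -2 at index 2, swap -> [-2, 13, 12, 11]
Pass 2: Select minimum 11 at index 3, swap -> [-2, 11, 12, 13]


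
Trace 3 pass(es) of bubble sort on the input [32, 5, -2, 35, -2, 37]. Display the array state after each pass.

After pass 1: [5, -2, 32, -2, 35, 37] (3 swaps)
After pass 2: [-2, 5, -2, 32, 35, 37] (2 swaps)
After pass 3: [-2, -2, 5, 32, 35, 37] (1 swaps)
Total swaps: 6


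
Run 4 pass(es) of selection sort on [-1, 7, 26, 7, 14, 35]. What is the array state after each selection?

Pass 1: Select minimum -1 at index 0, swap -> [-1, 7, 26, 7, 14, 35]
Pass 2: Select minimum 7 at index 1, swap -> [-1, 7, 26, 7, 14, 35]
Pass 3: Select minimum 7 at index 3, swap -> [-1, 7, 7, 26, 14, 35]
Pass 4: Select minimum 14 at index 4, swap -> [-1, 7, 7, 14, 26, 35]


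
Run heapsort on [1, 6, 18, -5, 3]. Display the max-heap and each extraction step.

Build heap: [18, 6, 1, -5, 3]
Extract 18: [6, 3, 1, -5, 18]
Extract 6: [3, -5, 1, 6, 18]
Extract 3: [1, -5, 3, 6, 18]
Extract 1: [-5, 1, 3, 6, 18]


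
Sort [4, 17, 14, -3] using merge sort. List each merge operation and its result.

Divide and conquer:
  Merge [4] + [17] -> [4, 17]
  Merge [14] + [-3] -> [-3, 14]
  Merge [4, 17] + [-3, 14] -> [-3, 4, 14, 17]


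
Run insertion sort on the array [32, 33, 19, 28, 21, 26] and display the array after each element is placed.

First element 32 is already 'sorted'
Insert 33: shifted 0 elements -> [32, 33, 19, 28, 21, 26]
Insert 19: shifted 2 elements -> [19, 32, 33, 28, 21, 26]
Insert 28: shifted 2 elements -> [19, 28, 32, 33, 21, 26]
Insert 21: shifted 3 elements -> [19, 21, 28, 32, 33, 26]
Insert 26: shifted 3 elements -> [19, 21, 26, 28, 32, 33]


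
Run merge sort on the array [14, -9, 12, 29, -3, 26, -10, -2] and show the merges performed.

Divide and conquer:
  Merge [14] + [-9] -> [-9, 14]
  Merge [12] + [29] -> [12, 29]
  Merge [-9, 14] + [12, 29] -> [-9, 12, 14, 29]
  Merge [-3] + [26] -> [-3, 26]
  Merge [-10] + [-2] -> [-10, -2]
  Merge [-3, 26] + [-10, -2] -> [-10, -3, -2, 26]
  Merge [-9, 12, 14, 29] + [-10, -3, -2, 26] -> [-10, -9, -3, -2, 12, 14, 26, 29]


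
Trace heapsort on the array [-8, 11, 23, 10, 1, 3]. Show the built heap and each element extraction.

Build heap: [23, 11, 3, 10, 1, -8]
Extract 23: [11, 10, 3, -8, 1, 23]
Extract 11: [10, 1, 3, -8, 11, 23]
Extract 10: [3, 1, -8, 10, 11, 23]
Extract 3: [1, -8, 3, 10, 11, 23]
Extract 1: [-8, 1, 3, 10, 11, 23]


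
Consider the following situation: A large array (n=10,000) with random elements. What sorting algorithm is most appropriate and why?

Best choice: Quicksort or Mergesort
Reason: Both have O(n log n) average case; quicksort has lower constant factors


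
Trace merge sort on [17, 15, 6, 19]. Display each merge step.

Divide and conquer:
  Merge [17] + [15] -> [15, 17]
  Merge [6] + [19] -> [6, 19]
  Merge [15, 17] + [6, 19] -> [6, 15, 17, 19]


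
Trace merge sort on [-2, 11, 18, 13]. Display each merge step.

Divide and conquer:
  Merge [-2] + [11] -> [-2, 11]
  Merge [18] + [13] -> [13, 18]
  Merge [-2, 11] + [13, 18] -> [-2, 11, 13, 18]


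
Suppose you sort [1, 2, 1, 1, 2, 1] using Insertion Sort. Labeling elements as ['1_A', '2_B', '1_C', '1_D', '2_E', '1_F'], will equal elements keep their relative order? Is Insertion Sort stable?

Trace Insertion Sort on the labeled array (the key is the number; the letter only tracks identity):
  Insert 2_B at index 1: [1_A, 2_B, 1_C, 1_D, 2_E, 1_F]
  Insert 1_C at index 1: [1_A, 1_C, 2_B, 1_D, 2_E, 1_F]
  Insert 1_D at index 2: [1_A, 1_C, 1_D, 2_B, 2_E, 1_F]
  Insert 2_E at index 4: [1_A, 1_C, 1_D, 2_B, 2_E, 1_F]
  Insert 1_F at index 3: [1_A, 1_C, 1_D, 1_F, 2_B, 2_E]
Final order: [1_A, 1_C, 1_D, 1_F, 2_B, 2_E]
Equal keys:
  value 1: originally 1_A, 1_C, 1_D, 1_F; after sorting 1_A, 1_C, 1_D, 1_F -> order preserved
  value 2: originally 2_B, 2_E; after sorting 2_B, 2_E -> order preserved
All equal keys kept their original relative order. Insertion Sort is stable: elements are shifted only while they are strictly greater than the key, so a key is inserted after any equal elements already placed.
Answer: Stable


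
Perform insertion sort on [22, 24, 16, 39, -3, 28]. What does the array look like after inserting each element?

First element 22 is already 'sorted'
Insert 24: shifted 0 elements -> [22, 24, 16, 39, -3, 28]
Insert 16: shifted 2 elements -> [16, 22, 24, 39, -3, 28]
Insert 39: shifted 0 elements -> [16, 22, 24, 39, -3, 28]
Insert -3: shifted 4 elements -> [-3, 16, 22, 24, 39, 28]
Insert 28: shifted 1 elements -> [-3, 16, 22, 24, 28, 39]


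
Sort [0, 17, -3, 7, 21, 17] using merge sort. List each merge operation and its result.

Divide and conquer:
  Merge [17] + [-3] -> [-3, 17]
  Merge [0] + [-3, 17] -> [-3, 0, 17]
  Merge [21] + [17] -> [17, 21]
  Merge [7] + [17, 21] -> [7, 17, 21]
  Merge [-3, 0, 17] + [7, 17, 21] -> [-3, 0, 7, 17, 17, 21]


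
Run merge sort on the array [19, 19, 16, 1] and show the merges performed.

Divide and conquer:
  Merge [19] + [19] -> [19, 19]
  Merge [16] + [1] -> [1, 16]
  Merge [19, 19] + [1, 16] -> [1, 16, 19, 19]


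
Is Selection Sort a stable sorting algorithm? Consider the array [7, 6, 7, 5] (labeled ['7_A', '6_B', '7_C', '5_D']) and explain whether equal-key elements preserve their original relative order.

Trace Selection Sort on the labeled array (the key is the number; the letter only tracks identity):
  Pass 1: minimum of unsorted part is 5_D at index 3; swap it with 7_A at index 0 -> [5_D, 6_B, 7_C, 7_A]
  Pass 2: minimum 6_B is already at index 1; no swap -> [5_D, 6_B, 7_C, 7_A]
  Pass 3: minimum 7_C is already at index 2; no swap -> [5_D, 6_B, 7_C, 7_A]
Final order: [5_D, 6_B, 7_C, 7_A]
Equal keys:
  value 7: originally 7_A, 7_C; after sorting 7_C, 7_A -> order changed
Equal keys were reordered, so Selection Sort is not stable: the long-range swap that moves the minimum into place can carry an element past an equal key. (One such input is enough; an unstable sort may happen to preserve order on other inputs, but it gives no guarantee.)
Answer: Not stable


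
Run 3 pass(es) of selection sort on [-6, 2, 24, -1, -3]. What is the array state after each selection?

Pass 1: Select minimum -6 at index 0, swap -> [-6, 2, 24, -1, -3]
Pass 2: Select minimum -3 at index 4, swap -> [-6, -3, 24, -1, 2]
Pass 3: Select minimum -1 at index 3, swap -> [-6, -3, -1, 24, 2]


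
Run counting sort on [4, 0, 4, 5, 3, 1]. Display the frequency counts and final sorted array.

Count array: [1, 1, 0, 1, 2, 1]
(count[i] = number of elements equal to i)
Cumulative count: [1, 2, 2, 3, 5, 6]
Sorted: [0, 1, 3, 4, 4, 5]


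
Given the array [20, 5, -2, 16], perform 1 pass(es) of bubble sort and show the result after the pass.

After pass 1: [5, -2, 16, 20] (3 swaps)
Total swaps: 3


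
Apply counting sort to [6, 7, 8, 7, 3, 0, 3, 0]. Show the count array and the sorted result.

Count array: [2, 0, 0, 2, 0, 0, 1, 2, 1]
(count[i] = number of elements equal to i)
Cumulative count: [2, 2, 2, 4, 4, 4, 5, 7, 8]
Sorted: [0, 0, 3, 3, 6, 7, 7, 8]


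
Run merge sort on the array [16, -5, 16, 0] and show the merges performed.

Divide and conquer:
  Merge [16] + [-5] -> [-5, 16]
  Merge [16] + [0] -> [0, 16]
  Merge [-5, 16] + [0, 16] -> [-5, 0, 16, 16]


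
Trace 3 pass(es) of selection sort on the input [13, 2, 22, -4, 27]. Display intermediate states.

Pass 1: Select minimum -4 at index 3, swap -> [-4, 2, 22, 13, 27]
Pass 2: Select minimum 2 at index 1, swap -> [-4, 2, 22, 13, 27]
Pass 3: Select minimum 13 at index 3, swap -> [-4, 2, 13, 22, 27]


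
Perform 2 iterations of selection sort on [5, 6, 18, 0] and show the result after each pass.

Pass 1: Select minimum 0 at index 3, swap -> [0, 6, 18, 5]
Pass 2: Select minimum 5 at index 3, swap -> [0, 5, 18, 6]


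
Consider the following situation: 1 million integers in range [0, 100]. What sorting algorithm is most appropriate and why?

Best choice: Counting sort
Reason: O(n + k) where k=100 is small; linear time beats O(n log n)


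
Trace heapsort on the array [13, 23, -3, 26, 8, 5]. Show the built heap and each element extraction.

Build heap: [26, 23, 5, 13, 8, -3]
Extract 26: [23, 13, 5, -3, 8, 26]
Extract 23: [13, 8, 5, -3, 23, 26]
Extract 13: [8, -3, 5, 13, 23, 26]
Extract 8: [5, -3, 8, 13, 23, 26]
Extract 5: [-3, 5, 8, 13, 23, 26]


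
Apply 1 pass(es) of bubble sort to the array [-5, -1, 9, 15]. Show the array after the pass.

After pass 1: [-5, -1, 9, 15] (0 swaps)
Total swaps: 0


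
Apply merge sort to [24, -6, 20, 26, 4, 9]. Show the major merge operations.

Divide and conquer:
  Merge [-6] + [20] -> [-6, 20]
  Merge [24] + [-6, 20] -> [-6, 20, 24]
  Merge [4] + [9] -> [4, 9]
  Merge [26] + [4, 9] -> [4, 9, 26]
  Merge [-6, 20, 24] + [4, 9, 26] -> [-6, 4, 9, 20, 24, 26]


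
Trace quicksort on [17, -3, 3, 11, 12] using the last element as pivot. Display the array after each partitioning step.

Partition 1: pivot=12 at index 3 -> [-3, 3, 11, 12, 17]
Partition 2: pivot=11 at index 2 -> [-3, 3, 11, 12, 17]
Partition 3: pivot=3 at index 1 -> [-3, 3, 11, 12, 17]


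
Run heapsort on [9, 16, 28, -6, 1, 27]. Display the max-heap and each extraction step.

Build heap: [28, 16, 27, -6, 1, 9]
Extract 28: [27, 16, 9, -6, 1, 28]
Extract 27: [16, 1, 9, -6, 27, 28]
Extract 16: [9, 1, -6, 16, 27, 28]
Extract 9: [1, -6, 9, 16, 27, 28]
Extract 1: [-6, 1, 9, 16, 27, 28]


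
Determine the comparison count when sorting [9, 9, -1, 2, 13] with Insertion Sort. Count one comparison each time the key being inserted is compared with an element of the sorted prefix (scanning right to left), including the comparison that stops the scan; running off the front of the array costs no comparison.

Insert 9: 9 <= 9 (stop) = 1 comparison(s) -> [9, 9, -1, 2, 13]
Insert -1: 9 > -1 (shift), 9 > -1 (shift), reached front = 2 comparison(s) -> [-1, 9, 9, 2, 13]
Insert 2: 9 > 2 (shift), 9 > 2 (shift), -1 <= 2 (stop) = 3 comparison(s) -> [-1, 2, 9, 9, 13]
Insert 13: 9 <= 13 (stop) = 1 comparison(s) -> [-1, 2, 9, 9, 13]
Total comparisons: 1 + 2 + 3 + 1 = 7


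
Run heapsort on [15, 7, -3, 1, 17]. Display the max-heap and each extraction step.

Build heap: [17, 15, -3, 1, 7]
Extract 17: [15, 7, -3, 1, 17]
Extract 15: [7, 1, -3, 15, 17]
Extract 7: [1, -3, 7, 15, 17]
Extract 1: [-3, 1, 7, 15, 17]


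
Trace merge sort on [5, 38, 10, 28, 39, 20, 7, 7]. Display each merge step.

Divide and conquer:
  Merge [5] + [38] -> [5, 38]
  Merge [10] + [28] -> [10, 28]
  Merge [5, 38] + [10, 28] -> [5, 10, 28, 38]
  Merge [39] + [20] -> [20, 39]
  Merge [7] + [7] -> [7, 7]
  Merge [20, 39] + [7, 7] -> [7, 7, 20, 39]
  Merge [5, 10, 28, 38] + [7, 7, 20, 39] -> [5, 7, 7, 10, 20, 28, 38, 39]


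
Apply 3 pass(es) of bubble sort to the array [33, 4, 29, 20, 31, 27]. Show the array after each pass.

After pass 1: [4, 29, 20, 31, 27, 33] (5 swaps)
After pass 2: [4, 20, 29, 27, 31, 33] (2 swaps)
After pass 3: [4, 20, 27, 29, 31, 33] (1 swaps)
Total swaps: 8


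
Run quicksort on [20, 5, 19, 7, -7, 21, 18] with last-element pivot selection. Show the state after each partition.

Partition 1: pivot=18 at index 3 -> [5, 7, -7, 18, 19, 21, 20]
Partition 2: pivot=-7 at index 0 -> [-7, 7, 5, 18, 19, 21, 20]
Partition 3: pivot=5 at index 1 -> [-7, 5, 7, 18, 19, 21, 20]
Partition 4: pivot=20 at index 5 -> [-7, 5, 7, 18, 19, 20, 21]


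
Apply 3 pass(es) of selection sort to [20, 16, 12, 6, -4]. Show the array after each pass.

Pass 1: Select minimum -4 at index 4, swap -> [-4, 16, 12, 6, 20]
Pass 2: Select minimum 6 at index 3, swap -> [-4, 6, 12, 16, 20]
Pass 3: Select minimum 12 at index 2, swap -> [-4, 6, 12, 16, 20]


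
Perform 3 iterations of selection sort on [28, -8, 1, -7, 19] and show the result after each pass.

Pass 1: Select minimum -8 at index 1, swap -> [-8, 28, 1, -7, 19]
Pass 2: Select minimum -7 at index 3, swap -> [-8, -7, 1, 28, 19]
Pass 3: Select minimum 1 at index 2, swap -> [-8, -7, 1, 28, 19]


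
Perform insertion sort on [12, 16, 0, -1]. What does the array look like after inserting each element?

First element 12 is already 'sorted'
Insert 16: shifted 0 elements -> [12, 16, 0, -1]
Insert 0: shifted 2 elements -> [0, 12, 16, -1]
Insert -1: shifted 3 elements -> [-1, 0, 12, 16]


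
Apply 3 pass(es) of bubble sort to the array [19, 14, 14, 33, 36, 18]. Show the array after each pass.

After pass 1: [14, 14, 19, 33, 18, 36] (3 swaps)
After pass 2: [14, 14, 19, 18, 33, 36] (1 swaps)
After pass 3: [14, 14, 18, 19, 33, 36] (1 swaps)
Total swaps: 5


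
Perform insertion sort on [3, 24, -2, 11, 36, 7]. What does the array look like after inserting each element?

First element 3 is already 'sorted'
Insert 24: shifted 0 elements -> [3, 24, -2, 11, 36, 7]
Insert -2: shifted 2 elements -> [-2, 3, 24, 11, 36, 7]
Insert 11: shifted 1 elements -> [-2, 3, 11, 24, 36, 7]
Insert 36: shifted 0 elements -> [-2, 3, 11, 24, 36, 7]
Insert 7: shifted 3 elements -> [-2, 3, 7, 11, 24, 36]


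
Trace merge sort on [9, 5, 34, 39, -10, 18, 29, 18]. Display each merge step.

Divide and conquer:
  Merge [9] + [5] -> [5, 9]
  Merge [34] + [39] -> [34, 39]
  Merge [5, 9] + [34, 39] -> [5, 9, 34, 39]
  Merge [-10] + [18] -> [-10, 18]
  Merge [29] + [18] -> [18, 29]
  Merge [-10, 18] + [18, 29] -> [-10, 18, 18, 29]
  Merge [5, 9, 34, 39] + [-10, 18, 18, 29] -> [-10, 5, 9, 18, 18, 29, 34, 39]


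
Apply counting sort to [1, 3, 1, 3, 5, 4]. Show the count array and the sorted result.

Count array: [0, 2, 0, 2, 1, 1]
(count[i] = number of elements equal to i)
Cumulative count: [0, 2, 2, 4, 5, 6]
Sorted: [1, 1, 3, 3, 4, 5]


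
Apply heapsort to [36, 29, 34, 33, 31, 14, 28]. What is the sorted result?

Build heap: [36, 33, 34, 29, 31, 14, 28]
Extract 36: [34, 33, 28, 29, 31, 14, 36]
Extract 34: [33, 31, 28, 29, 14, 34, 36]
Extract 33: [31, 29, 28, 14, 33, 34, 36]
Extract 31: [29, 14, 28, 31, 33, 34, 36]
Extract 29: [28, 14, 29, 31, 33, 34, 36]
Extract 28: [14, 28, 29, 31, 33, 34, 36]


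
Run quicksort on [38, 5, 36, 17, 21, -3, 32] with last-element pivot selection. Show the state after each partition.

Partition 1: pivot=32 at index 4 -> [5, 17, 21, -3, 32, 38, 36]
Partition 2: pivot=-3 at index 0 -> [-3, 17, 21, 5, 32, 38, 36]
Partition 3: pivot=5 at index 1 -> [-3, 5, 21, 17, 32, 38, 36]
Partition 4: pivot=17 at index 2 -> [-3, 5, 17, 21, 32, 38, 36]
Partition 5: pivot=36 at index 5 -> [-3, 5, 17, 21, 32, 36, 38]


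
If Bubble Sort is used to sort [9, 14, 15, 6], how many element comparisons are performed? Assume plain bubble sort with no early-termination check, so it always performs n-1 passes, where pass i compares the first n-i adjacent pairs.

Pass 1: compare adjacent pairs (0,1)..(2,3) = 3 comparison(s), 1 swap(s) -> [9, 14, 6, 15]
Pass 2: compare adjacent pairs (0,1)..(1,2) = 2 comparison(s), 1 swap(s) -> [9, 6, 14, 15]
Pass 3: compare adjacent pairs (0,1)..(0,1) = 1 comparison(s), 1 swap(s) -> [6, 9, 14, 15]
Total comparisons: 3 + 2 + 1 = 6


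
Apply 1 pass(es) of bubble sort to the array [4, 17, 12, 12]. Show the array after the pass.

After pass 1: [4, 12, 12, 17] (2 swaps)
Total swaps: 2


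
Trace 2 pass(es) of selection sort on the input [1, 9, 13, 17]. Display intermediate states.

Pass 1: Select minimum 1 at index 0, swap -> [1, 9, 13, 17]
Pass 2: Select minimum 9 at index 1, swap -> [1, 9, 13, 17]


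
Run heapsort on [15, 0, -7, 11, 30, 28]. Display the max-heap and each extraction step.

Build heap: [30, 15, 28, 11, 0, -7]
Extract 30: [28, 15, -7, 11, 0, 30]
Extract 28: [15, 11, -7, 0, 28, 30]
Extract 15: [11, 0, -7, 15, 28, 30]
Extract 11: [0, -7, 11, 15, 28, 30]
Extract 0: [-7, 0, 11, 15, 28, 30]


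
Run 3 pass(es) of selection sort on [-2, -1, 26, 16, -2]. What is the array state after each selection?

Pass 1: Select minimum -2 at index 0, swap -> [-2, -1, 26, 16, -2]
Pass 2: Select minimum -2 at index 4, swap -> [-2, -2, 26, 16, -1]
Pass 3: Select minimum -1 at index 4, swap -> [-2, -2, -1, 16, 26]


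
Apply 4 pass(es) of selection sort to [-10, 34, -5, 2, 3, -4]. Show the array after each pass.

Pass 1: Select minimum -10 at index 0, swap -> [-10, 34, -5, 2, 3, -4]
Pass 2: Select minimum -5 at index 2, swap -> [-10, -5, 34, 2, 3, -4]
Pass 3: Select minimum -4 at index 5, swap -> [-10, -5, -4, 2, 3, 34]
Pass 4: Select minimum 2 at index 3, swap -> [-10, -5, -4, 2, 3, 34]


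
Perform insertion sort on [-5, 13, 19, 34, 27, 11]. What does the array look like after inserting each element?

First element -5 is already 'sorted'
Insert 13: shifted 0 elements -> [-5, 13, 19, 34, 27, 11]
Insert 19: shifted 0 elements -> [-5, 13, 19, 34, 27, 11]
Insert 34: shifted 0 elements -> [-5, 13, 19, 34, 27, 11]
Insert 27: shifted 1 elements -> [-5, 13, 19, 27, 34, 11]
Insert 11: shifted 4 elements -> [-5, 11, 13, 19, 27, 34]


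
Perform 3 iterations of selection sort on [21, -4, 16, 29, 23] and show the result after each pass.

Pass 1: Select minimum -4 at index 1, swap -> [-4, 21, 16, 29, 23]
Pass 2: Select minimum 16 at index 2, swap -> [-4, 16, 21, 29, 23]
Pass 3: Select minimum 21 at index 2, swap -> [-4, 16, 21, 29, 23]


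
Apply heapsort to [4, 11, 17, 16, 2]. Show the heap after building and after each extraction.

Build heap: [17, 16, 4, 11, 2]
Extract 17: [16, 11, 4, 2, 17]
Extract 16: [11, 2, 4, 16, 17]
Extract 11: [4, 2, 11, 16, 17]
Extract 4: [2, 4, 11, 16, 17]


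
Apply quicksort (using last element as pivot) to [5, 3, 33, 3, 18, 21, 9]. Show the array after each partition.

Partition 1: pivot=9 at index 3 -> [5, 3, 3, 9, 18, 21, 33]
Partition 2: pivot=3 at index 1 -> [3, 3, 5, 9, 18, 21, 33]
Partition 3: pivot=33 at index 6 -> [3, 3, 5, 9, 18, 21, 33]
Partition 4: pivot=21 at index 5 -> [3, 3, 5, 9, 18, 21, 33]


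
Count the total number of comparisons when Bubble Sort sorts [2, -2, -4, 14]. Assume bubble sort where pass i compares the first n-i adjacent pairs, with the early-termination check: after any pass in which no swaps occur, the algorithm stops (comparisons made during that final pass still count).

Pass 1: compare adjacent pairs (0,1)..(2,3) = 3 comparison(s), 2 swap(s) -> [-2, -4, 2, 14]
Pass 2: compare adjacent pairs (0,1)..(1,2) = 2 comparison(s), 1 swap(s) -> [-4, -2, 2, 14]
Pass 3: compare adjacent pairs (0,1)..(0,1) = 1 comparison(s), 0 swap(s) -> [-4, -2, 2, 14]
No swaps in this pass, so bubble sort stops here.
Total comparisons: 3 + 2 + 1 = 6


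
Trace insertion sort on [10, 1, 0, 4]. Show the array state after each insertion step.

First element 10 is already 'sorted'
Insert 1: shifted 1 elements -> [1, 10, 0, 4]
Insert 0: shifted 2 elements -> [0, 1, 10, 4]
Insert 4: shifted 1 elements -> [0, 1, 4, 10]


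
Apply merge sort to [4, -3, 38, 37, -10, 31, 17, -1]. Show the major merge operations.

Divide and conquer:
  Merge [4] + [-3] -> [-3, 4]
  Merge [38] + [37] -> [37, 38]
  Merge [-3, 4] + [37, 38] -> [-3, 4, 37, 38]
  Merge [-10] + [31] -> [-10, 31]
  Merge [17] + [-1] -> [-1, 17]
  Merge [-10, 31] + [-1, 17] -> [-10, -1, 17, 31]
  Merge [-3, 4, 37, 38] + [-10, -1, 17, 31] -> [-10, -3, -1, 4, 17, 31, 37, 38]


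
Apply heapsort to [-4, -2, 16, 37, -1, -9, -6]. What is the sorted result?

Build heap: [37, -1, 16, -2, -4, -9, -6]
Extract 37: [16, -1, -6, -2, -4, -9, 37]
Extract 16: [-1, -2, -6, -9, -4, 16, 37]
Extract -1: [-2, -4, -6, -9, -1, 16, 37]
Extract -2: [-4, -9, -6, -2, -1, 16, 37]
Extract -4: [-6, -9, -4, -2, -1, 16, 37]
Extract -6: [-9, -6, -4, -2, -1, 16, 37]


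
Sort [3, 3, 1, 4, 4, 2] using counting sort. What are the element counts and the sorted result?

Count array: [0, 1, 1, 2, 2]
(count[i] = number of elements equal to i)
Cumulative count: [0, 1, 2, 4, 6]
Sorted: [1, 2, 3, 3, 4, 4]


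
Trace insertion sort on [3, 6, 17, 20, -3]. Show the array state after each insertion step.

First element 3 is already 'sorted'
Insert 6: shifted 0 elements -> [3, 6, 17, 20, -3]
Insert 17: shifted 0 elements -> [3, 6, 17, 20, -3]
Insert 20: shifted 0 elements -> [3, 6, 17, 20, -3]
Insert -3: shifted 4 elements -> [-3, 3, 6, 17, 20]


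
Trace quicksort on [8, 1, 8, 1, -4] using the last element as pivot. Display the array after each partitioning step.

Partition 1: pivot=-4 at index 0 -> [-4, 1, 8, 1, 8]
Partition 2: pivot=8 at index 4 -> [-4, 1, 8, 1, 8]
Partition 3: pivot=1 at index 2 -> [-4, 1, 1, 8, 8]


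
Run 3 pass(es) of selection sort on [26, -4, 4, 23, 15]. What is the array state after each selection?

Pass 1: Select minimum -4 at index 1, swap -> [-4, 26, 4, 23, 15]
Pass 2: Select minimum 4 at index 2, swap -> [-4, 4, 26, 23, 15]
Pass 3: Select minimum 15 at index 4, swap -> [-4, 4, 15, 23, 26]


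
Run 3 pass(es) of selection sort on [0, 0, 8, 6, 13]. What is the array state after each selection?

Pass 1: Select minimum 0 at index 0, swap -> [0, 0, 8, 6, 13]
Pass 2: Select minimum 0 at index 1, swap -> [0, 0, 8, 6, 13]
Pass 3: Select minimum 6 at index 3, swap -> [0, 0, 6, 8, 13]


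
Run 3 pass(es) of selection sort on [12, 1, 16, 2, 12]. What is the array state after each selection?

Pass 1: Select minimum 1 at index 1, swap -> [1, 12, 16, 2, 12]
Pass 2: Select minimum 2 at index 3, swap -> [1, 2, 16, 12, 12]
Pass 3: Select minimum 12 at index 3, swap -> [1, 2, 12, 16, 12]


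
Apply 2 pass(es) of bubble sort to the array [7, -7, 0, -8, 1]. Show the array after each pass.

After pass 1: [-7, 0, -8, 1, 7] (4 swaps)
After pass 2: [-7, -8, 0, 1, 7] (1 swaps)
Total swaps: 5


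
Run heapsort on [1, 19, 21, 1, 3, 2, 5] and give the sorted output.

Build heap: [21, 19, 5, 1, 3, 2, 1]
Extract 21: [19, 3, 5, 1, 1, 2, 21]
Extract 19: [5, 3, 2, 1, 1, 19, 21]
Extract 5: [3, 1, 2, 1, 5, 19, 21]
Extract 3: [2, 1, 1, 3, 5, 19, 21]
Extract 2: [1, 1, 2, 3, 5, 19, 21]
Extract 1: [1, 1, 2, 3, 5, 19, 21]


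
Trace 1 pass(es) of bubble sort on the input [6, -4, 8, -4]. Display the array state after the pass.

After pass 1: [-4, 6, -4, 8] (2 swaps)
Total swaps: 2


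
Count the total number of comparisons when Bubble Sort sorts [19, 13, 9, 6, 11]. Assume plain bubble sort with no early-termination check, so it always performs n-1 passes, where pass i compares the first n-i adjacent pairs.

Pass 1: compare adjacent pairs (0,1)..(3,4) = 4 comparison(s), 4 swap(s) -> [13, 9, 6, 11, 19]
Pass 2: compare adjacent pairs (0,1)..(2,3) = 3 comparison(s), 3 swap(s) -> [9, 6, 11, 13, 19]
Pass 3: compare adjacent pairs (0,1)..(1,2) = 2 comparison(s), 1 swap(s) -> [6, 9, 11, 13, 19]
Pass 4: compare adjacent pairs (0,1)..(0,1) = 1 comparison(s), 0 swap(s) -> [6, 9, 11, 13, 19]
Total comparisons: 4 + 3 + 2 + 1 = 10


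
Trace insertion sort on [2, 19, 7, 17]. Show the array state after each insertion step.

First element 2 is already 'sorted'
Insert 19: shifted 0 elements -> [2, 19, 7, 17]
Insert 7: shifted 1 elements -> [2, 7, 19, 17]
Insert 17: shifted 1 elements -> [2, 7, 17, 19]


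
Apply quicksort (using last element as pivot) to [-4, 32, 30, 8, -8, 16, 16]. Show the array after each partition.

Partition 1: pivot=16 at index 4 -> [-4, 8, -8, 16, 16, 32, 30]
Partition 2: pivot=16 at index 3 -> [-4, 8, -8, 16, 16, 32, 30]
Partition 3: pivot=-8 at index 0 -> [-8, 8, -4, 16, 16, 32, 30]
Partition 4: pivot=-4 at index 1 -> [-8, -4, 8, 16, 16, 32, 30]
Partition 5: pivot=30 at index 5 -> [-8, -4, 8, 16, 16, 30, 32]


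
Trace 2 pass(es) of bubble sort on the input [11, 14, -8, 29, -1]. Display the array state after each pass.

After pass 1: [11, -8, 14, -1, 29] (2 swaps)
After pass 2: [-8, 11, -1, 14, 29] (2 swaps)
Total swaps: 4


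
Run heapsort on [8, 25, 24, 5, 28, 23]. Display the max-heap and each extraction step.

Build heap: [28, 25, 24, 5, 8, 23]
Extract 28: [25, 23, 24, 5, 8, 28]
Extract 25: [24, 23, 8, 5, 25, 28]
Extract 24: [23, 5, 8, 24, 25, 28]
Extract 23: [8, 5, 23, 24, 25, 28]
Extract 8: [5, 8, 23, 24, 25, 28]


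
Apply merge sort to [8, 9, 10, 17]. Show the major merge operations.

Divide and conquer:
  Merge [8] + [9] -> [8, 9]
  Merge [10] + [17] -> [10, 17]
  Merge [8, 9] + [10, 17] -> [8, 9, 10, 17]


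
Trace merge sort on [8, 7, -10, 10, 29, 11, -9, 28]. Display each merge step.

Divide and conquer:
  Merge [8] + [7] -> [7, 8]
  Merge [-10] + [10] -> [-10, 10]
  Merge [7, 8] + [-10, 10] -> [-10, 7, 8, 10]
  Merge [29] + [11] -> [11, 29]
  Merge [-9] + [28] -> [-9, 28]
  Merge [11, 29] + [-9, 28] -> [-9, 11, 28, 29]
  Merge [-10, 7, 8, 10] + [-9, 11, 28, 29] -> [-10, -9, 7, 8, 10, 11, 28, 29]


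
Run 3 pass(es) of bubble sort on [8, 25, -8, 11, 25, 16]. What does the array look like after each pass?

After pass 1: [8, -8, 11, 25, 16, 25] (3 swaps)
After pass 2: [-8, 8, 11, 16, 25, 25] (2 swaps)
After pass 3: [-8, 8, 11, 16, 25, 25] (0 swaps)
Total swaps: 5


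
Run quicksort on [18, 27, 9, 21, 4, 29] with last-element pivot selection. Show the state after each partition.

Partition 1: pivot=29 at index 5 -> [18, 27, 9, 21, 4, 29]
Partition 2: pivot=4 at index 0 -> [4, 27, 9, 21, 18, 29]
Partition 3: pivot=18 at index 2 -> [4, 9, 18, 21, 27, 29]
Partition 4: pivot=27 at index 4 -> [4, 9, 18, 21, 27, 29]


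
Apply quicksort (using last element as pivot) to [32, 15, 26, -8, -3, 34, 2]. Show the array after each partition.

Partition 1: pivot=2 at index 2 -> [-8, -3, 2, 32, 15, 34, 26]
Partition 2: pivot=-3 at index 1 -> [-8, -3, 2, 32, 15, 34, 26]
Partition 3: pivot=26 at index 4 -> [-8, -3, 2, 15, 26, 34, 32]
Partition 4: pivot=32 at index 5 -> [-8, -3, 2, 15, 26, 32, 34]


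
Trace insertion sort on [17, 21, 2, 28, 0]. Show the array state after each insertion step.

First element 17 is already 'sorted'
Insert 21: shifted 0 elements -> [17, 21, 2, 28, 0]
Insert 2: shifted 2 elements -> [2, 17, 21, 28, 0]
Insert 28: shifted 0 elements -> [2, 17, 21, 28, 0]
Insert 0: shifted 4 elements -> [0, 2, 17, 21, 28]


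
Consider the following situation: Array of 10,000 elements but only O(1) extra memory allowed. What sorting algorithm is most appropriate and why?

Best choice: Heapsort
Reason: Heapsort rearranges the array in place using O(1) auxiliary space and still guarantees O(n log n) time; quicksort partitions in place but needs Theta(log n) stack space for recursion (O(n) in the worst case), and mergesort requires O(n) auxiliary space


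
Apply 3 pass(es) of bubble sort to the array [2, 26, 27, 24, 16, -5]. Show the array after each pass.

After pass 1: [2, 26, 24, 16, -5, 27] (3 swaps)
After pass 2: [2, 24, 16, -5, 26, 27] (3 swaps)
After pass 3: [2, 16, -5, 24, 26, 27] (2 swaps)
Total swaps: 8


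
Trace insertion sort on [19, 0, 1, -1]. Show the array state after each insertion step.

First element 19 is already 'sorted'
Insert 0: shifted 1 elements -> [0, 19, 1, -1]
Insert 1: shifted 1 elements -> [0, 1, 19, -1]
Insert -1: shifted 3 elements -> [-1, 0, 1, 19]


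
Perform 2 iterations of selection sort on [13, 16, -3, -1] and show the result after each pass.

Pass 1: Select minimum -3 at index 2, swap -> [-3, 16, 13, -1]
Pass 2: Select minimum -1 at index 3, swap -> [-3, -1, 13, 16]


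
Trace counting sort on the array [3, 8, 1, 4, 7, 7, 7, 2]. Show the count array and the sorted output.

Count array: [0, 1, 1, 1, 1, 0, 0, 3, 1]
(count[i] = number of elements equal to i)
Cumulative count: [0, 1, 2, 3, 4, 4, 4, 7, 8]
Sorted: [1, 2, 3, 4, 7, 7, 7, 8]


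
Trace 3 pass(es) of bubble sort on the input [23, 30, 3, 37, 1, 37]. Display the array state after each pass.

After pass 1: [23, 3, 30, 1, 37, 37] (2 swaps)
After pass 2: [3, 23, 1, 30, 37, 37] (2 swaps)
After pass 3: [3, 1, 23, 30, 37, 37] (1 swaps)
Total swaps: 5


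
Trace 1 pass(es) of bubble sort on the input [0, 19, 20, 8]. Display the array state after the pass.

After pass 1: [0, 19, 8, 20] (1 swaps)
Total swaps: 1


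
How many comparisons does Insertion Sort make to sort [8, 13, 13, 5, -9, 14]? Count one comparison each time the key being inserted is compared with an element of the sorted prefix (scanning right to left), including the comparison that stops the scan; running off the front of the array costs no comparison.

Insert 13: 8 <= 13 (stop) = 1 comparison(s) -> [8, 13, 13, 5, -9, 14]
Insert 13: 13 <= 13 (stop) = 1 comparison(s) -> [8, 13, 13, 5, -9, 14]
Insert 5: 13 > 5 (shift), 13 > 5 (shift), 8 > 5 (shift), reached front = 3 comparison(s) -> [5, 8, 13, 13, -9, 14]
Insert -9: 13 > -9 (shift), 13 > -9 (shift), 8 > -9 (shift), 5 > -9 (shift), reached front = 4 comparison(s) -> [-9, 5, 8, 13, 13, 14]
Insert 14: 13 <= 14 (stop) = 1 comparison(s) -> [-9, 5, 8, 13, 13, 14]
Total comparisons: 1 + 1 + 3 + 4 + 1 = 10


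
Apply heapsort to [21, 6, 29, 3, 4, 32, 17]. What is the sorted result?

Build heap: [32, 6, 29, 3, 4, 21, 17]
Extract 32: [29, 6, 21, 3, 4, 17, 32]
Extract 29: [21, 6, 17, 3, 4, 29, 32]
Extract 21: [17, 6, 4, 3, 21, 29, 32]
Extract 17: [6, 3, 4, 17, 21, 29, 32]
Extract 6: [4, 3, 6, 17, 21, 29, 32]
Extract 4: [3, 4, 6, 17, 21, 29, 32]


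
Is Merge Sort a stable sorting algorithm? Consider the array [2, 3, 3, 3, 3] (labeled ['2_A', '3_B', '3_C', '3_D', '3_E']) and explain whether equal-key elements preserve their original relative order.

Trace Merge Sort on the labeled array (the key is the number; the letter only tracks identity):
  Merge [2_A] + [3_B] -> [2_A, 3_B]
  Merge [3_D] + [3_E] -> [3_D, 3_E]
  Merge [3_C] + [3_D, 3_E] -> [3_C, 3_D, 3_E]
  Merge [2_A, 3_B] + [3_C, 3_D, 3_E] -> [2_A, 3_B, 3_C, 3_D, 3_E]
Final order: [2_A, 3_B, 3_C, 3_D, 3_E]
Equal keys:
  value 3: originally 3_B, 3_C, 3_D, 3_E; after sorting 3_B, 3_C, 3_D, 3_E -> order preserved
All equal keys kept their original relative order. Merge Sort is stable: when the heads of the two halves are equal the merge takes from the left half first.
Answer: Stable


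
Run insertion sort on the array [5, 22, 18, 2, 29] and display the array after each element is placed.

First element 5 is already 'sorted'
Insert 22: shifted 0 elements -> [5, 22, 18, 2, 29]
Insert 18: shifted 1 elements -> [5, 18, 22, 2, 29]
Insert 2: shifted 3 elements -> [2, 5, 18, 22, 29]
Insert 29: shifted 0 elements -> [2, 5, 18, 22, 29]


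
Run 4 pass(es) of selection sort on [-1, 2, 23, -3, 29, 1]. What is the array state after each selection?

Pass 1: Select minimum -3 at index 3, swap -> [-3, 2, 23, -1, 29, 1]
Pass 2: Select minimum -1 at index 3, swap -> [-3, -1, 23, 2, 29, 1]
Pass 3: Select minimum 1 at index 5, swap -> [-3, -1, 1, 2, 29, 23]
Pass 4: Select minimum 2 at index 3, swap -> [-3, -1, 1, 2, 29, 23]


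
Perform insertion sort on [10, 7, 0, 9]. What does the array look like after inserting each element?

First element 10 is already 'sorted'
Insert 7: shifted 1 elements -> [7, 10, 0, 9]
Insert 0: shifted 2 elements -> [0, 7, 10, 9]
Insert 9: shifted 1 elements -> [0, 7, 9, 10]


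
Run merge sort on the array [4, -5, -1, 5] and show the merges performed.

Divide and conquer:
  Merge [4] + [-5] -> [-5, 4]
  Merge [-1] + [5] -> [-1, 5]
  Merge [-5, 4] + [-1, 5] -> [-5, -1, 4, 5]


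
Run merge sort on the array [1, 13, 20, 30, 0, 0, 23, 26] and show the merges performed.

Divide and conquer:
  Merge [1] + [13] -> [1, 13]
  Merge [20] + [30] -> [20, 30]
  Merge [1, 13] + [20, 30] -> [1, 13, 20, 30]
  Merge [0] + [0] -> [0, 0]
  Merge [23] + [26] -> [23, 26]
  Merge [0, 0] + [23, 26] -> [0, 0, 23, 26]
  Merge [1, 13, 20, 30] + [0, 0, 23, 26] -> [0, 0, 1, 13, 20, 23, 26, 30]
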